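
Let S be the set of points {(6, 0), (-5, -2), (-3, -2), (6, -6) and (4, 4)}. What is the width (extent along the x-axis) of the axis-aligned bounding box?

max x = 6, min x = -5, so width = 11.

11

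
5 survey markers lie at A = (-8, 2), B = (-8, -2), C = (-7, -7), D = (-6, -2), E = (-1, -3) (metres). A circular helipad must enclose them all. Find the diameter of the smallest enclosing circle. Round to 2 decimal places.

A smallest enclosing disk is always determined by at most three of the input points on its boundary.
The minimum enclosing circle is determined by three boundary points: A, C, E.
Their circumcentre is (-168/29, -67/29) with r² = 19721/841.
The farthest remaining point B is at distance² 4177/841 ≤ 19721/841.
Diameter = 2r = 2√(19721/841) ≈ 9.68.

9.68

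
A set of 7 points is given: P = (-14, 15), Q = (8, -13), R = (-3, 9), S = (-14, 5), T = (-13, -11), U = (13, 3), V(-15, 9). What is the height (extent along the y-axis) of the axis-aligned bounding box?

max y = 15, min y = -13, so height = 28.

28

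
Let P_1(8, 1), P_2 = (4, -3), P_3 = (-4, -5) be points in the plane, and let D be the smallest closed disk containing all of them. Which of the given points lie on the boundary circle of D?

P_1, P_3

Side lengths²: P_1P_2² = 32, P_1P_3² = 180, P_2P_3² = 68.
Since P_1P_3² = 180 ≥ 68 + 32 = 100, the angle opposite P_1P_3 is not acute, so the smallest enclosing circle has P_1P_3 as diameter.
Centre = midpoint of P_1P_3 = (2, -2), r² = 180/4 = 45.
The points at distance exactly r from the centre are P_1, P_3 — 2 points.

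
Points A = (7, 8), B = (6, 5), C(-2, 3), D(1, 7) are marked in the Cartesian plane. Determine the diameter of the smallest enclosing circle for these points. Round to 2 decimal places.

10.30

By Welzl's lemma the MEC is supported by two points (diametrically opposite) or three points (on a circumcircle).
The farthest pair is A–C with squared distance 106. The circle on this segment as diameter has centre (2.5, 5.5) and r² = 106/4 = 26.5.
Check B: distance² to centre = 12.5 ≤ 26.5, so it lies inside.
All remaining points lie in this disk, and no smaller disk contains both endpoints, so this is the minimum enclosing circle.
Diameter = 2r = 2√(26.5) ≈ 10.30.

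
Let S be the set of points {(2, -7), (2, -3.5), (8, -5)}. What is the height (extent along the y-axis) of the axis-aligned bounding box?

3.5

max y = -3.5, min y = -7, so height = 3.5.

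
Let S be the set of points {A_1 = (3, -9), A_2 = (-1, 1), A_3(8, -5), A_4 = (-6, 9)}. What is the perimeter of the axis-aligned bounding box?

64

Width = max x − min x = 8 − (-6) = 14.
Height = max y − min y = 9 − (-9) = 18.
Perimeter = 2(14 + 18) = 64.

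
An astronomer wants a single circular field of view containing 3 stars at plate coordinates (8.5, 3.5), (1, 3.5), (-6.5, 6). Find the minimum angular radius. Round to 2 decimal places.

Call the three points A, B, C in the order given.
Side lengths²: AB² = 56.25, AC² = 231.25, BC² = 62.5.
Since AC² = 231.25 ≥ 62.5 + 56.25 = 118.75, the angle opposite AC is not acute, so the smallest enclosing circle has AC as diameter.
Centre = midpoint of AC = (1, 4.75), r² = 231.25/4 = 57.8125.
r = √(57.8125) ≈ 7.60.

7.60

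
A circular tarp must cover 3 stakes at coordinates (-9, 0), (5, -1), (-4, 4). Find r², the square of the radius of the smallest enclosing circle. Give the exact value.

Call the three points A, B, C in the order given.
Side lengths²: AB² = 197, AC² = 41, BC² = 106.
Since AB² = 197 ≥ 106 + 41 = 147, the angle opposite AB is not acute, so the smallest enclosing circle has AB as diameter.
Centre = midpoint of AB = (-2, -0.5), r² = 197/4 = 49.25.

49.25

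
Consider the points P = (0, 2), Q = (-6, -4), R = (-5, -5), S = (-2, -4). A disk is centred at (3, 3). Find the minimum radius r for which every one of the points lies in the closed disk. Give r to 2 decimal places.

11.40

The required radius is the distance from (3, 3) to the farthest point.
Squared distances: 10, 130, 128, 74.
Maximum is 130, attained at Q.
r = √130 ≈ 11.40.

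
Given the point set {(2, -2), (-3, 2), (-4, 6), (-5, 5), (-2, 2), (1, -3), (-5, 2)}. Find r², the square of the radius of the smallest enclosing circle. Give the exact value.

A smallest enclosing disk is always determined by at most three of the input points on its boundary.
The farthest pair is (-4, 6)–(1, -3) with squared distance 106. The circle on this segment as diameter has centre (-1.5, 1.5) and r² = 106/4 = 26.5.
Check (2, -2): distance² to centre = 24.5 ≤ 26.5, so it lies inside.
All remaining points lie in this disk, and no smaller disk contains both endpoints, so this is the minimum enclosing circle.

26.5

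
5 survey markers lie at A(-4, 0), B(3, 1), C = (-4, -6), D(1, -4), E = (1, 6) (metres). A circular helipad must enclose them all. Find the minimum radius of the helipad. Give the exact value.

A smallest enclosing disk is always determined by at most three of the input points on its boundary.
The farthest pair is C–E with squared distance 169. The circle on this segment as diameter has centre (-1.5, 0) and r² = 169/4 = 42.25.
Check A: distance² to centre = 6.25 ≤ 42.25, so it lies inside.
All remaining points lie in this disk, and no smaller disk contains both endpoints, so this is the minimum enclosing circle.
r = √(42.25) = 6.5.

6.5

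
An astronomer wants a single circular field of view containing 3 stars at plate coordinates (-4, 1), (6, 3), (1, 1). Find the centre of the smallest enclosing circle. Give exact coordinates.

Call the three points A, B, C in the order given.
Side lengths²: AB² = 104, AC² = 25, BC² = 29.
Since AB² = 104 ≥ 29 + 25 = 54, the angle opposite AB is not acute, so the smallest enclosing circle has AB as diameter.
Centre = midpoint of AB = (1, 2), r² = 104/4 = 26.
Centre = (1, 2).

(1, 2)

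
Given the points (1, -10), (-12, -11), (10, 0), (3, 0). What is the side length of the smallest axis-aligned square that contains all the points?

22

The bounding box has width 22 and height 11.
An axis-aligned square enclosing the set must have side ≥ max(width, height).
So the minimum side is max(22, 11) = 22.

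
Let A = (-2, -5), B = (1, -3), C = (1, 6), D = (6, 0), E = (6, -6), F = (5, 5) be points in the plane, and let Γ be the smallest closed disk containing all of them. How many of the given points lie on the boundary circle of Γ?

3

The minimum enclosing circle of a finite set is fixed by two of the points (as a diameter) or three (as a circumcircle).
The minimum enclosing circle is determined by three boundary points: A, C, E.
Their circumcentre is (37/14, -5/14) with r² = 4225/98.
The farthest remaining point F is at distance² 3357/98 ≤ 4225/98.
The points at distance exactly r from the centre are A, C, E — 3 points.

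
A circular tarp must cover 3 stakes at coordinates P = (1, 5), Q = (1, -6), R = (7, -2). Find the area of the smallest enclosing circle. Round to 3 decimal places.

96.429

Side lengths²: PQ² = 121, PR² = 85, QR² = 52.
Since PQ² = 121 < 85 + 52 = 137, the triangle is acute, so the smallest enclosing circle is the circumcircle.
Circumcentre = (5/3, -0.5), r² = 1105/36.
Area = π·r² = π·1105/36 ≈ 96.429.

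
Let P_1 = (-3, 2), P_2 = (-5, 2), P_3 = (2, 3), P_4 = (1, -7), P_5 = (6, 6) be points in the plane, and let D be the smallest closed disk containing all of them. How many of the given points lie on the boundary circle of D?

The minimum enclosing circle is determined by three boundary points: P_2, P_4, P_5.
Their circumcentre is (157/82, 9/82) with r² = 172757/3362.
The farthest remaining point P_1 is at distance² 93217/3362 ≤ 172757/3362.
The points at distance exactly r from the centre are P_2, P_4, P_5 — 3 points.

3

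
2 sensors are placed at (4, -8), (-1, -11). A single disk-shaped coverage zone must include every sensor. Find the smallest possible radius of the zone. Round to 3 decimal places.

The smallest circle enclosing two points has them as diameter endpoints.
Centre = midpoint = (1.5, -9.5); r² = |(4, -8)−(-1, -11)|²/4 = 34/4 = 8.5.
r = √(8.5) ≈ 2.915.

2.915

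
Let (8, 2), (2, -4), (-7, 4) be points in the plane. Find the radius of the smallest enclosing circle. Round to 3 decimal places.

7.566

Call the three points A, B, C in the order given.
Side lengths²: AB² = 72, AC² = 229, BC² = 145.
Since AC² = 229 ≥ 145 + 72 = 217, the angle opposite AC is not acute, so the smallest enclosing circle has AC as diameter.
Centre = midpoint of AC = (0.5, 3), r² = 229/4 = 57.25.
r = √(57.25) ≈ 7.566.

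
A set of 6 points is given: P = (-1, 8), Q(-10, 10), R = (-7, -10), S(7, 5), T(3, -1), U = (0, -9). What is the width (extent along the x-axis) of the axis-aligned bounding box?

max x = 7, min x = -10, so width = 17.

17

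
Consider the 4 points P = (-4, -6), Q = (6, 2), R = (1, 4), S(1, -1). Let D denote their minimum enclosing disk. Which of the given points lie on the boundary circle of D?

P, Q

By Welzl's lemma the MEC is supported by two points (diametrically opposite) or three points (on a circumcircle).
The farthest pair is P–Q with squared distance 164. The circle on this segment as diameter has centre (1, -2) and r² = 164/4 = 41.
Check R: distance² to centre = 36 ≤ 41, so it lies inside.
All remaining points lie in this disk, and no smaller disk contains both endpoints, so this is the minimum enclosing circle.
The points at distance exactly r from the centre are P, Q — 2 points.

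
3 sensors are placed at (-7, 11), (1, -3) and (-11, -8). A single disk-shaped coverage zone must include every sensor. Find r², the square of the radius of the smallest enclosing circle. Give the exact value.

95.72265625

Call the three points A, B, C in the order given.
Side lengths²: AB² = 260, AC² = 377, BC² = 169.
Since AC² = 377 < 260 + 169 = 429, the triangle is acute, so the smallest enclosing circle is the circumcircle.
Circumcentre = (-7.8125, 1.25), r² = 95.72265625.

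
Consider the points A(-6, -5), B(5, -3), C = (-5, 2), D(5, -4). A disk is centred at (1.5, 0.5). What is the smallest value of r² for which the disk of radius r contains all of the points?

86.5

The required radius is the distance from (1.5, 0.5) to the farthest point.
Squared distances: 86.5, 24.5, 44.5, 32.5.
Maximum is 86.5, attained at A.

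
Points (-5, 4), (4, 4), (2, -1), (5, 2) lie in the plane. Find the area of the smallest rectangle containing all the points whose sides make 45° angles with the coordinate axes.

In coordinates u = x + y, v = x − y the rectangle is axis-aligned; the map (x,y)→(u,v) scales areas by 2.
u-values: -1, 8, 1, 7; range = 8 − (-1) = 9.
v-values: -9, 0, 3, 3; range = 3 − (-9) = 12.
Area = (9 × 12) / 2 = 54.

54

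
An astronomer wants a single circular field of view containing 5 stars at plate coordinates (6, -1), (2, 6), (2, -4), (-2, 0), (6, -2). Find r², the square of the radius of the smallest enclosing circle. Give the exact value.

A smallest enclosing disk is always determined by at most three of the input points on its boundary.
The farthest pair is (2, 6)–(2, -4) with squared distance 100. The circle on this segment as diameter has centre (2, 1) and r² = 100/4 = 25.
Check (6, -1): distance² to centre = 20 ≤ 25, so it lies inside.
All remaining points lie in this disk, and no smaller disk contains both endpoints, so this is the minimum enclosing circle.

25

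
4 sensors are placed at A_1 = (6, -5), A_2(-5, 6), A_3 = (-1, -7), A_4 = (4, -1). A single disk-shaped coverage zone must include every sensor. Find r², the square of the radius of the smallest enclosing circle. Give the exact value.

By Welzl's lemma the MEC is supported by two points (diametrically opposite) or three points (on a circumcircle).
The farthest pair is A_1–A_2 with squared distance 242. The circle on this segment as diameter has centre (0.5, 0.5) and r² = 242/4 = 60.5.
Check A_3: distance² to centre = 58.5 ≤ 60.5, so it lies inside.
All remaining points lie in this disk, and no smaller disk contains both endpoints, so this is the minimum enclosing circle.

60.5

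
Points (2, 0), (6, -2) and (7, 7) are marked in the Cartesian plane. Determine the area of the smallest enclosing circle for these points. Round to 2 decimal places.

Call the three points A, B, C in the order given.
Side lengths²: AB² = 20, AC² = 74, BC² = 82.
Since BC² = 82 < 74 + 20 = 94, the triangle is acute, so the smallest enclosing circle is the circumcircle.
Circumcentre = (110/19, 49/19), r² = 7585/361.
Area = π·r² = π·7585/361 ≈ 66.01.

66.01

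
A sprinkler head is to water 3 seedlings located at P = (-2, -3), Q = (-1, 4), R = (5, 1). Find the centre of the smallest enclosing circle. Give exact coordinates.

Side lengths²: PQ² = 50, PR² = 65, QR² = 45.
Since PR² = 65 < 50 + 45 = 95, the triangle is acute, so the smallest enclosing circle is the circumcircle.
Circumcentre = (5/6, 1/6), r² = 325/18.
Centre = (5/6, 1/6).

(5/6, 1/6)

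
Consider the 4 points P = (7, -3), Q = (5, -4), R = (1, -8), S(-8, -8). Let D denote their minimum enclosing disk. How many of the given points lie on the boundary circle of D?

2

By Welzl's lemma the MEC is supported by two points (diametrically opposite) or three points (on a circumcircle).
The farthest pair is P–S with squared distance 250. The circle on this segment as diameter has centre (-0.5, -5.5) and r² = 250/4 = 62.5.
Check Q: distance² to centre = 32.5 ≤ 62.5, so it lies inside.
All remaining points lie in this disk, and no smaller disk contains both endpoints, so this is the minimum enclosing circle.
The points at distance exactly r from the centre are P, S — 2 points.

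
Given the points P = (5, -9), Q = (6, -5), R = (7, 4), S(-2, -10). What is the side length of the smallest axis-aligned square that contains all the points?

14

The bounding box has width 9 and height 14.
An axis-aligned square enclosing the set must have side ≥ max(width, height).
So the minimum side is max(9, 14) = 14.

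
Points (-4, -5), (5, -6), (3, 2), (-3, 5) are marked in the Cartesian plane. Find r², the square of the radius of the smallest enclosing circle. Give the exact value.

46.25

The farthest pair is (5, -6)–(-3, 5) with squared distance 185. The circle on this segment as diameter has centre (1, -0.5) and r² = 185/4 = 46.25.
Check (-4, -5): distance² to centre = 45.25 ≤ 46.25, so it lies inside.
All remaining points lie in this disk, and no smaller disk contains both endpoints, so this is the minimum enclosing circle.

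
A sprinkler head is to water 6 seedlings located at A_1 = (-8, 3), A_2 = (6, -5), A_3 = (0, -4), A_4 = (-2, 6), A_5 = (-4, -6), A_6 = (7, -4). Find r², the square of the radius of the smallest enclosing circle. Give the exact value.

The farthest pair is A_1–A_6 with squared distance 274. The circle on this segment as diameter has centre (-0.5, -0.5) and r² = 274/4 = 68.5.
Check A_2: distance² to centre = 62.5 ≤ 68.5, so it lies inside.
All remaining points lie in this disk, and no smaller disk contains both endpoints, so this is the minimum enclosing circle.

68.5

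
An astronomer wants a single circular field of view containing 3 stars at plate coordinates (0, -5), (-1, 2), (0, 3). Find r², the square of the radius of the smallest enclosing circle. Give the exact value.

Call the three points A, B, C in the order given.
Side lengths²: AB² = 50, AC² = 64, BC² = 2.
Since AC² = 64 ≥ 50 + 2 = 52, the angle opposite AC is not acute, so the smallest enclosing circle has AC as diameter.
Centre = midpoint of AC = (0, -1), r² = 64/4 = 16.

16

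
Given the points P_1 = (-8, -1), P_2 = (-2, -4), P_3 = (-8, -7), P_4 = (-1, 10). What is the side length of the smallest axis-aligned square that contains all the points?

The bounding box has width 7 and height 17.
An axis-aligned square enclosing the set must have side ≥ max(width, height).
So the minimum side is max(7, 17) = 17.

17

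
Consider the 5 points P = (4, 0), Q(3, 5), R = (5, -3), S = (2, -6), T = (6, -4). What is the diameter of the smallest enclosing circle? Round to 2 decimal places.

By Welzl's lemma the MEC is supported by two points (diametrically opposite) or three points (on a circumcircle).
The farthest pair is Q–S with squared distance 122. The circle on this segment as diameter has centre (2.5, -0.5) and r² = 122/4 = 30.5.
Check P: distance² to centre = 2.5 ≤ 30.5, so it lies inside.
All remaining points lie in this disk, and no smaller disk contains both endpoints, so this is the minimum enclosing circle.
Diameter = 2r = 2√(30.5) ≈ 11.05.

11.05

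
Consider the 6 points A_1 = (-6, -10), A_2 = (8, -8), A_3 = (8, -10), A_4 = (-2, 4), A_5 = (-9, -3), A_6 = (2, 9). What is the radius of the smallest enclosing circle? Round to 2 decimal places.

10.81

The minimum enclosing circle is determined by three boundary points: A_1, A_3, A_6.
Their circumcentre is (1, -67/38) with r² = 168725/1444.
The farthest remaining point A_5 is at distance² 146609/1444 ≤ 168725/1444.
r = √(168725/1444) ≈ 10.81.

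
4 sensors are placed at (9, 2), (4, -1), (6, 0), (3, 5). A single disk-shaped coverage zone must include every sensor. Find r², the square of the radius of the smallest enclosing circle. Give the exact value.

By Welzl's lemma the MEC is supported by two points (diametrically opposite) or three points (on a circumcircle).
The minimum enclosing circle is determined by three boundary points: (9, 2), (4, -1), (3, 5).
Their circumcentre is (119/22, 51/22) with r² = 3145/242.
The farthest remaining point (6, 0) is at distance² 1385/242 ≤ 3145/242.

3145/242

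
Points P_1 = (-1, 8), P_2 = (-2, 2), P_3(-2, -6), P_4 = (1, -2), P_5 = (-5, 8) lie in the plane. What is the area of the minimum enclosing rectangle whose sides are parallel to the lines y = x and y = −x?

127.5

In coordinates u = x + y, v = x − y the rectangle is axis-aligned; the map (x,y)→(u,v) scales areas by 2.
u-values: 7, 0, -8, -1, 3; range = 7 − (-8) = 15.
v-values: -9, -4, 4, 3, -13; range = 4 − (-13) = 17.
Area = (15 × 17) / 2 = 127.5.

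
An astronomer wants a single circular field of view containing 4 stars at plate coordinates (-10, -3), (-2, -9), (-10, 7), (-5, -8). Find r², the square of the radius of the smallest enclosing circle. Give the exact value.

The minimum enclosing circle of a finite set is fixed by two of the points (as a diameter) or three (as a circumcircle).
The farthest pair is (-2, -9)–(-10, 7) with squared distance 320. The circle on this segment as diameter has centre (-6, -1) and r² = 320/4 = 80.
Check (-10, -3): distance² to centre = 20 ≤ 80, so it lies inside.
All remaining points lie in this disk, and no smaller disk contains both endpoints, so this is the minimum enclosing circle.

80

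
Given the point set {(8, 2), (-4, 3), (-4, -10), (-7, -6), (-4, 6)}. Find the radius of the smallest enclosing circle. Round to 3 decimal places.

8.944

The minimum enclosing circle is determined by three boundary points: (8, 2), (-4, -10), (-4, 6).
Their circumcentre is (0, -2) with r² = 80.
The farthest remaining point (-7, -6) is at distance² 65 ≤ 80.
r = √80 ≈ 8.944.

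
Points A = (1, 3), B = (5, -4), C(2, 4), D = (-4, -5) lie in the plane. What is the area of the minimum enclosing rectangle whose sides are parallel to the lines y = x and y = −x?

82.5

In coordinates u = x + y, v = x − y the rectangle is axis-aligned; the map (x,y)→(u,v) scales areas by 2.
u-values: 4, 1, 6, -9; range = 6 − (-9) = 15.
v-values: -2, 9, -2, 1; range = 9 − (-2) = 11.
Area = (15 × 11) / 2 = 82.5.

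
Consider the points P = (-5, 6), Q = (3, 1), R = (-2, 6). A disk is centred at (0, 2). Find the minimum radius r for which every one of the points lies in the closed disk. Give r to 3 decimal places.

The required radius is the distance from (0, 2) to the farthest point.
Squared distances: 41, 10, 20.
Maximum is 41, attained at P.
r = √41 ≈ 6.403.

6.403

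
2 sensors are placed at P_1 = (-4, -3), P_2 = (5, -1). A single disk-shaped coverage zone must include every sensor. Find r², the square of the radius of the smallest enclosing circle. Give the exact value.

21.25

The smallest circle enclosing two points has them as diameter endpoints.
Centre = midpoint = (0.5, -2); r² = |P_1P_2|²/4 = 85/4 = 21.25.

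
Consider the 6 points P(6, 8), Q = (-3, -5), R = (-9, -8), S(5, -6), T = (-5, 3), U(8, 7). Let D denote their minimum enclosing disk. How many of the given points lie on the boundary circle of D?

By Welzl's lemma the MEC is supported by two points (diametrically opposite) or three points (on a circumcircle).
The farthest pair is R–U with squared distance 514. The circle on this segment as diameter has centre (-0.5, -0.5) and r² = 514/4 = 128.5.
Check P: distance² to centre = 114.5 ≤ 128.5, so it lies inside.
All remaining points lie in this disk, and no smaller disk contains both endpoints, so this is the minimum enclosing circle.
The points at distance exactly r from the centre are R, U — 2 points.

2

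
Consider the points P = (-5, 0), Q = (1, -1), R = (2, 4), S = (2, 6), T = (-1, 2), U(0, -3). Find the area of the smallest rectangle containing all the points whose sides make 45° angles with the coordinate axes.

In coordinates u = x + y, v = x − y the rectangle is axis-aligned; the map (x,y)→(u,v) scales areas by 2.
u-values: -5, 0, 6, 8, 1, -3; range = 8 − (-5) = 13.
v-values: -5, 2, -2, -4, -3, 3; range = 3 − (-5) = 8.
Area = (13 × 8) / 2 = 52.

52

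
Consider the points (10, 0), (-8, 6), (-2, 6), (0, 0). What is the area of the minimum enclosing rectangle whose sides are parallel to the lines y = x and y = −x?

In coordinates u = x + y, v = x − y the rectangle is axis-aligned; the map (x,y)→(u,v) scales areas by 2.
u-values: 10, -2, 4, 0; range = 10 − (-2) = 12.
v-values: 10, -14, -8, 0; range = 10 − (-14) = 24.
Area = (12 × 24) / 2 = 144.

144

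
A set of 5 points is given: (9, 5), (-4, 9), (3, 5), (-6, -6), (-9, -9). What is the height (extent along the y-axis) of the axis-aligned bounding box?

max y = 9, min y = -9, so height = 18.

18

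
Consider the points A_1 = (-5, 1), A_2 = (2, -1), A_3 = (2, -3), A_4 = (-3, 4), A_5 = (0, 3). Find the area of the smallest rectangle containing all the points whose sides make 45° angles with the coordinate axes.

In coordinates u = x + y, v = x − y the rectangle is axis-aligned; the map (x,y)→(u,v) scales areas by 2.
u-values: -4, 1, -1, 1, 3; range = 3 − (-4) = 7.
v-values: -6, 3, 5, -7, -3; range = 5 − (-7) = 12.
Area = (7 × 12) / 2 = 42.

42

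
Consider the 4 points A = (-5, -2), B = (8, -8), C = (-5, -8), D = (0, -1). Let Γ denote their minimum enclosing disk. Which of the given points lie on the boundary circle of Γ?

A, B, C

A smallest enclosing disk is always determined by at most three of the input points on its boundary.
The farthest pair is A–B with squared distance 205. The circle on this segment as diameter has centre (1.5, -5) and r² = 205/4 = 51.25.
Check C: distance² to centre = 51.25 ≤ 51.25, so it lies inside.
All remaining points lie in this disk, and no smaller disk contains both endpoints, so this is the minimum enclosing circle.
The points at distance exactly r from the centre are A, B, C — 3 points.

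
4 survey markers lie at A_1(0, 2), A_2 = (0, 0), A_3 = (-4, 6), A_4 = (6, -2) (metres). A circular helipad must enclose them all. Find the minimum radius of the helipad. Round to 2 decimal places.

6.40

A smallest enclosing disk is always determined by at most three of the input points on its boundary.
The farthest pair is A_3–A_4 with squared distance 164. The circle on this segment as diameter has centre (1, 2) and r² = 164/4 = 41.
Check A_1: distance² to centre = 1 ≤ 41, so it lies inside.
All remaining points lie in this disk, and no smaller disk contains both endpoints, so this is the minimum enclosing circle.
r = √41 ≈ 6.40.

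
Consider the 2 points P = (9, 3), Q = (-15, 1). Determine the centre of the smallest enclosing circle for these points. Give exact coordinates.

(-3, 2)

The smallest circle enclosing two points has them as diameter endpoints.
Centre = midpoint = (-3, 2); r² = |PQ|²/4 = 580/4 = 145.
Centre = (-3, 2).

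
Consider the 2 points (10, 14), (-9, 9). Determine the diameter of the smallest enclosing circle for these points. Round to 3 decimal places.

The smallest circle enclosing two points has them as diameter endpoints.
Centre = midpoint = (0.5, 11.5); r² = |(10, 14)−(-9, 9)|²/4 = 386/4 = 96.5.
Diameter = 2r = 2√(96.5) ≈ 19.647.

19.647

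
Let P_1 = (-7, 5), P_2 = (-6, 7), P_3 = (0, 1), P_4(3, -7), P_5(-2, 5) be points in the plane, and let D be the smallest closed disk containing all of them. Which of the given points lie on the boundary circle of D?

The farthest pair is P_2–P_4 with squared distance 277. The circle on this segment as diameter has centre (-1.5, 0) and r² = 277/4 = 69.25.
Check P_1: distance² to centre = 55.25 ≤ 69.25, so it lies inside.
All remaining points lie in this disk, and no smaller disk contains both endpoints, so this is the minimum enclosing circle.
The points at distance exactly r from the centre are P_2, P_4 — 2 points.

P_2, P_4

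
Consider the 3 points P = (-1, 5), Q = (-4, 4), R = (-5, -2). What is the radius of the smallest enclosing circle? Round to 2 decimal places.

Side lengths²: PQ² = 10, PR² = 65, QR² = 37.
Since PR² = 65 ≥ 37 + 10 = 47, the angle opposite PR is not acute, so the smallest enclosing circle has PR as diameter.
Centre = midpoint of PR = (-3, 1.5), r² = 65/4 = 16.25.
r = √(16.25) ≈ 4.03.

4.03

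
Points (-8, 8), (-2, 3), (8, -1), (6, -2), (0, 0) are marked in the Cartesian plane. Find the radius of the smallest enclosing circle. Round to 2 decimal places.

By Welzl's lemma the MEC is supported by two points (diametrically opposite) or three points (on a circumcircle).
The farthest pair is (-8, 8)–(8, -1) with squared distance 337. The circle on this segment as diameter has centre (0, 3.5) and r² = 337/4 = 84.25.
Check (-2, 3): distance² to centre = 4.25 ≤ 84.25, so it lies inside.
All remaining points lie in this disk, and no smaller disk contains both endpoints, so this is the minimum enclosing circle.
r = √(84.25) ≈ 9.18.

9.18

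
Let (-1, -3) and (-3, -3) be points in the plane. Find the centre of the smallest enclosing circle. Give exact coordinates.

(-2, -3)

The smallest circle enclosing two points has them as diameter endpoints.
Centre = midpoint = (-2, -3); r² = |(-1, -3)−(-3, -3)|²/4 = 4/4 = 1.
Centre = (-2, -3).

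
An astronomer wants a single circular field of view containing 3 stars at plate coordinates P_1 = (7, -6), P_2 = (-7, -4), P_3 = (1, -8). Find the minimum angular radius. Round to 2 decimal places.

Side lengths²: P_1P_2² = 200, P_1P_3² = 40, P_2P_3² = 80.
Since P_1P_2² = 200 ≥ 80 + 40 = 120, the angle opposite P_1P_2 is not acute, so the smallest enclosing circle has P_1P_2 as diameter.
Centre = midpoint of P_1P_2 = (0, -5), r² = 200/4 = 50.
r = √50 ≈ 7.07.

7.07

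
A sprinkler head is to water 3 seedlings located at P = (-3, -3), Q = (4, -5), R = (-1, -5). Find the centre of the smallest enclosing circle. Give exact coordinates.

Side lengths²: PQ² = 53, PR² = 8, QR² = 25.
Since PQ² = 53 ≥ 25 + 8 = 33, the angle opposite PQ is not acute, so the smallest enclosing circle has PQ as diameter.
Centre = midpoint of PQ = (0.5, -4), r² = 53/4 = 13.25.
Centre = (0.5, -4).

(0.5, -4)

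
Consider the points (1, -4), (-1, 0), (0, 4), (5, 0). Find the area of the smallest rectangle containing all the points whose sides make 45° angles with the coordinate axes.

36

In coordinates u = x + y, v = x − y the rectangle is axis-aligned; the map (x,y)→(u,v) scales areas by 2.
u-values: -3, -1, 4, 5; range = 5 − (-3) = 8.
v-values: 5, -1, -4, 5; range = 5 − (-4) = 9.
Area = (8 × 9) / 2 = 36.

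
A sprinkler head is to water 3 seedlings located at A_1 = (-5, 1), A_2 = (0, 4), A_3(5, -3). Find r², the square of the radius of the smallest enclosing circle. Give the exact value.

29

Side lengths²: A_1A_2² = 34, A_1A_3² = 116, A_2A_3² = 74.
Since A_1A_3² = 116 ≥ 74 + 34 = 108, the angle opposite A_1A_3 is not acute, so the smallest enclosing circle has A_1A_3 as diameter.
Centre = midpoint of A_1A_3 = (0, -1), r² = 116/4 = 29.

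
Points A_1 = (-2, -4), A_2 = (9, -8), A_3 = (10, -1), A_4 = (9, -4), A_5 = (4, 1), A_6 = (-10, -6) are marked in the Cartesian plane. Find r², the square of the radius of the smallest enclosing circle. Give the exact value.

106.25

A smallest enclosing disk is always determined by at most three of the input points on its boundary.
The farthest pair is A_3–A_6 with squared distance 425. The circle on this segment as diameter has centre (0, -3.5) and r² = 425/4 = 106.25.
Check A_1: distance² to centre = 4.25 ≤ 106.25, so it lies inside.
All remaining points lie in this disk, and no smaller disk contains both endpoints, so this is the minimum enclosing circle.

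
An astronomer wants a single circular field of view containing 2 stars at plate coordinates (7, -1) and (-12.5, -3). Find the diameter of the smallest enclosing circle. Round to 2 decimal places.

The smallest circle enclosing two points has them as diameter endpoints.
Centre = midpoint = (-2.75, -2); r² = |(7, -1)−(-12.5, -3)|²/4 = 384.25/4 = 96.0625.
Diameter = 2r = 2√(96.0625) ≈ 19.60.

19.60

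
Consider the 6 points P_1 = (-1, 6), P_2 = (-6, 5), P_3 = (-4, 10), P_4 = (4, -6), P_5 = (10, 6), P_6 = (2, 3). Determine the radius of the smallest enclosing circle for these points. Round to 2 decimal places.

A smallest enclosing disk is always determined by at most three of the input points on its boundary.
The minimum enclosing circle is determined by three boundary points: P_3, P_4, P_5.
Their circumcentre is (1.5, 2.75) with r² = 82.8125.
The farthest remaining point P_2 is at distance² 61.3125 ≤ 82.8125.
r = √(82.8125) ≈ 9.10.

9.10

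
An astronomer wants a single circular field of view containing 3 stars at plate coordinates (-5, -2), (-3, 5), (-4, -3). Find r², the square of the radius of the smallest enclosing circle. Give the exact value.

Call the three points A, B, C in the order given.
Side lengths²: AB² = 53, AC² = 2, BC² = 65.
Since BC² = 65 ≥ 53 + 2 = 55, the angle opposite BC is not acute, so the smallest enclosing circle has BC as diameter.
Centre = midpoint of BC = (-3.5, 1), r² = 65/4 = 16.25.

16.25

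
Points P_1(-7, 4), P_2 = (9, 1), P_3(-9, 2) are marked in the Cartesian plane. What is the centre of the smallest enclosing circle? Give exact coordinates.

(0, 1.5)

Side lengths²: P_1P_2² = 265, P_1P_3² = 8, P_2P_3² = 325.
Since P_2P_3² = 325 ≥ 265 + 8 = 273, the angle opposite P_2P_3 is not acute, so the smallest enclosing circle has P_2P_3 as diameter.
Centre = midpoint of P_2P_3 = (0, 1.5), r² = 325/4 = 81.25.
Centre = (0, 1.5).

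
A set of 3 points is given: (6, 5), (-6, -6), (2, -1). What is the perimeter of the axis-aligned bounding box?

Width = max x − min x = 6 − (-6) = 12.
Height = max y − min y = 5 − (-6) = 11.
Perimeter = 2(12 + 11) = 46.

46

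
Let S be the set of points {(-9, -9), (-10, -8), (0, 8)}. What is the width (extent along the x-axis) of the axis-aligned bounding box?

max x = 0, min x = -10, so width = 10.

10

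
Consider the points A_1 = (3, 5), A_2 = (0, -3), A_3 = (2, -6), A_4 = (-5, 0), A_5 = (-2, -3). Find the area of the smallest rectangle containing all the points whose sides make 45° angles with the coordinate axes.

In coordinates u = x + y, v = x − y the rectangle is axis-aligned; the map (x,y)→(u,v) scales areas by 2.
u-values: 8, -3, -4, -5, -5; range = 8 − (-5) = 13.
v-values: -2, 3, 8, -5, 1; range = 8 − (-5) = 13.
Area = (13 × 13) / 2 = 84.5.

84.5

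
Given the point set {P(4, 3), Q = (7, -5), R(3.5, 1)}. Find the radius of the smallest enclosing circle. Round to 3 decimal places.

4.272

Side lengths²: PQ² = 73, PR² = 4.25, QR² = 48.25.
Since PQ² = 73 ≥ 48.25 + 4.25 = 52.5, the angle opposite PQ is not acute, so the smallest enclosing circle has PQ as diameter.
Centre = midpoint of PQ = (5.5, -1), r² = 73/4 = 18.25.
r = √(18.25) ≈ 4.272.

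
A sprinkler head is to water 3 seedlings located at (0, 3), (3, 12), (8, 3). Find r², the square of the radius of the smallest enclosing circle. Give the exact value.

265/9

Call the three points A, B, C in the order given.
Side lengths²: AB² = 90, AC² = 64, BC² = 106.
Since BC² = 106 < 90 + 64 = 154, the triangle is acute, so the smallest enclosing circle is the circumcircle.
Circumcentre = (4, 20/3), r² = 265/9.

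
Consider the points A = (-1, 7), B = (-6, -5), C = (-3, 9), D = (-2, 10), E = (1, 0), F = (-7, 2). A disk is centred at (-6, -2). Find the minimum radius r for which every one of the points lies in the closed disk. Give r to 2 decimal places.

12.65

The required radius is the distance from (-6, -2) to the farthest point.
Squared distances: 106, 9, 130, 160, 53, 17.
Maximum is 160, attained at D.
r = √160 ≈ 12.65.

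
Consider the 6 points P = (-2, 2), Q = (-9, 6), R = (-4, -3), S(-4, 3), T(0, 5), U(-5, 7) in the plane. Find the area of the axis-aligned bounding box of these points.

x ranges over [-9, 0], width 9.
y ranges over [-3, 7], height 10.
Area = 9 × 10 = 90.

90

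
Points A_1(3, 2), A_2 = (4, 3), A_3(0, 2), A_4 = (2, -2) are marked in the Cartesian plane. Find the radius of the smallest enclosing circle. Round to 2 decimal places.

2.76

By Welzl's lemma the MEC is supported by two points (diametrically opposite) or three points (on a circumcircle).
The minimum enclosing circle is determined by three boundary points: A_2, A_3, A_4.
Their circumcentre is (22/9, 13/18) with r² = 2465/324.
The farthest remaining point A_1 is at distance² 629/324 ≤ 2465/324.
r = √(2465/324) ≈ 2.76.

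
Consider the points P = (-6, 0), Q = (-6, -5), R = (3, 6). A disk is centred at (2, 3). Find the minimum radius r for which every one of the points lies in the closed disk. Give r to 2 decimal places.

The required radius is the distance from (2, 3) to the farthest point.
Squared distances: 73, 128, 10.
Maximum is 128, attained at Q.
r = √128 ≈ 11.31.

11.31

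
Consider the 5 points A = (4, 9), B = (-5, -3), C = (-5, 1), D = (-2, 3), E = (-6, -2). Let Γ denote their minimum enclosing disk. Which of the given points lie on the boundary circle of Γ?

A, B

The minimum enclosing circle of a finite set is fixed by two of the points (as a diameter) or three (as a circumcircle).
The farthest pair is A–B with squared distance 225. The circle on this segment as diameter has centre (-0.5, 3) and r² = 225/4 = 56.25.
Check C: distance² to centre = 24.25 ≤ 56.25, so it lies inside.
All remaining points lie in this disk, and no smaller disk contains both endpoints, so this is the minimum enclosing circle.
The points at distance exactly r from the centre are A, B — 2 points.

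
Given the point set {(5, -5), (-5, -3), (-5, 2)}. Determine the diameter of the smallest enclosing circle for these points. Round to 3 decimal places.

Call the three points A, B, C in the order given.
Side lengths²: AB² = 104, AC² = 149, BC² = 25.
Since AC² = 149 ≥ 104 + 25 = 129, the angle opposite AC is not acute, so the smallest enclosing circle has AC as diameter.
Centre = midpoint of AC = (0, -1.5), r² = 149/4 = 37.25.
Diameter = 2r = 2√(37.25) ≈ 12.207.

12.207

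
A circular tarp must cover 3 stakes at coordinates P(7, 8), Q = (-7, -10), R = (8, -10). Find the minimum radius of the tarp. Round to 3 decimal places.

11.419

Side lengths²: PQ² = 520, PR² = 325, QR² = 225.
Since PQ² = 520 < 325 + 225 = 550, the triangle is acute, so the smallest enclosing circle is the circumcircle.
Circumcentre = (0.5, -25/18), r² = 21125/162.
r = √(21125/162) ≈ 11.419.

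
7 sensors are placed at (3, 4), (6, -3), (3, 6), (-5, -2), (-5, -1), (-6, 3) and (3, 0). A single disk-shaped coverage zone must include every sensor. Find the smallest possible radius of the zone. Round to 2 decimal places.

6.71

By Welzl's lemma the MEC is supported by two points (diametrically opposite) or three points (on a circumcircle).
The farthest pair is (6, -3)–(-6, 3) with squared distance 180. The circle on this segment as diameter has centre (0, 0) and r² = 180/4 = 45.
Check (3, 4): distance² to centre = 25 ≤ 45, so it lies inside.
All remaining points lie in this disk, and no smaller disk contains both endpoints, so this is the minimum enclosing circle.
r = √45 ≈ 6.71.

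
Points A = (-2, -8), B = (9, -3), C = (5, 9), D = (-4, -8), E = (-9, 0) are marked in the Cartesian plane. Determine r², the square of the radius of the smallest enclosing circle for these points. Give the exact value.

A smallest enclosing disk is always determined by at most three of the input points on its boundary.
The farthest pair is C–D with squared distance 370. The circle on this segment as diameter has centre (0.5, 0.5) and r² = 370/4 = 92.5.
Check A: distance² to centre = 78.5 ≤ 92.5, so it lies inside.
All remaining points lie in this disk, and no smaller disk contains both endpoints, so this is the minimum enclosing circle.

92.5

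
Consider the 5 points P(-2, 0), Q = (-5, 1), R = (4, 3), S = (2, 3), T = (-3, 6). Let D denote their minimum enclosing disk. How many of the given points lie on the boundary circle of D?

3

By Welzl's lemma the MEC is supported by two points (diametrically opposite) or three points (on a circumcircle).
The minimum enclosing circle is determined by three boundary points: Q, R, T.
Their circumcentre is (-43/82, 173/82) with r² = 71485/3362.
The farthest remaining point S is at distance² 24089/3362 ≤ 71485/3362.
The points at distance exactly r from the centre are Q, R, T — 3 points.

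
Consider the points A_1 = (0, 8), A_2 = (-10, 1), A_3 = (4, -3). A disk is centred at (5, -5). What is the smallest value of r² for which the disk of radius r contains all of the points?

The required radius is the distance from (5, -5) to the farthest point.
Squared distances: 194, 261, 5.
Maximum is 261, attained at A_2.

261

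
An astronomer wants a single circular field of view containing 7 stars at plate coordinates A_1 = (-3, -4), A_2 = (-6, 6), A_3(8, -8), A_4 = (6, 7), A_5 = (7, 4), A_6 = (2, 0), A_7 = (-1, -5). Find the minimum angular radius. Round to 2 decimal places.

The minimum enclosing circle of a finite set is fixed by two of the points (as a diameter) or three (as a circumcircle).
The farthest pair is A_2–A_3 with squared distance 392. The circle on this segment as diameter has centre (1, -1) and r² = 392/4 = 98.
Check A_1: distance² to centre = 25 ≤ 98, so it lies inside.
All remaining points lie in this disk, and no smaller disk contains both endpoints, so this is the minimum enclosing circle.
r = √98 ≈ 9.90.

9.90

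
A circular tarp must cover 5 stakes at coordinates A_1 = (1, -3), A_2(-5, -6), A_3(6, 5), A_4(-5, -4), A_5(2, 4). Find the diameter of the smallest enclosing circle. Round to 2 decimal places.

15.56

The farthest pair is A_2–A_3 with squared distance 242. The circle on this segment as diameter has centre (0.5, -0.5) and r² = 242/4 = 60.5.
Check A_1: distance² to centre = 6.5 ≤ 60.5, so it lies inside.
All remaining points lie in this disk, and no smaller disk contains both endpoints, so this is the minimum enclosing circle.
Diameter = 2r = 2√(60.5) ≈ 15.56.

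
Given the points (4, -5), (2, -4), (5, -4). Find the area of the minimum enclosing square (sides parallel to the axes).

The bounding box has width 3 and height 1.
An axis-aligned square enclosing the set must have side ≥ max(width, height).
So the minimum side is max(3, 1) = 3.
Area = 3² = 9.

9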